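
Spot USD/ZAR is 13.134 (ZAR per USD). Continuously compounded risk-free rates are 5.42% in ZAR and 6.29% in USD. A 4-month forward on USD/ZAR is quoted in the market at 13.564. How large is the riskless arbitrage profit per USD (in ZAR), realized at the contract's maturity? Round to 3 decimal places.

0.468 per USD (in ZAR)

Fair forward: F* = S·e^(carry·T), with carry = (r_ZAR − r_USD) = 0.0542 − 0.0629 = -0.0087
F* = 13.134 · e^(-0.0087 × 4/12) = 13.134 · e^-0.002900 = 13.134 × 0.997104 = 13.0960
Market 13.564 > fair 13.0960: forward overpriced → cash-and-carry (buy spot, short the forward).
At maturity, profit = |F_mkt − F*| = |13.564 − 13.0960| = 0.468 per USD (in ZAR)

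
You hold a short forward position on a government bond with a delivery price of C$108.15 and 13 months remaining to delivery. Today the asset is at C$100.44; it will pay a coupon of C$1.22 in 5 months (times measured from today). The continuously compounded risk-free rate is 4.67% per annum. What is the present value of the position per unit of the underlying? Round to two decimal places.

PV(remaining coupons) I = 1.22·e^(−0.0467·5/12) = 1.1965
Current forward F = (S − I)·e^(rT) = (100.44 − 1.1965)·e^(0.0467·13/12) = 99.2435 × 1.051893 = 104.3935
Value (long) = (F − K)·e^(−rT) = (104.3935 − 108.15) × 0.950667 = -3.5712
Short position value = −(long value) = C$3.57

C$3.57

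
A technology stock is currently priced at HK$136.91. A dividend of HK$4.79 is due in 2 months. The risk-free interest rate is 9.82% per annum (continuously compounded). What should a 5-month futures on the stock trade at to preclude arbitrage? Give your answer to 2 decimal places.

PV(dividends) I = 4.79·e^(−0.0982·2/12)
I = 4.7122
F = (S − I)·e^(rT) = (136.91 − 4.7122) · e^(0.0982·5/12)
= 132.1978 · e^0.040917 = 132.1978 × 1.041766 = HK$137.72

HK$137.72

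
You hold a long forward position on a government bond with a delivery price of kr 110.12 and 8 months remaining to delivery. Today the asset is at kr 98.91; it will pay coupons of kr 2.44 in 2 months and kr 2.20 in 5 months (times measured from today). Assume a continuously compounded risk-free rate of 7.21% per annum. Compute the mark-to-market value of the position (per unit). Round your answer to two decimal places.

-kr 10.59

PV(remaining coupons) I = 2.44·e^(−0.0721·2/12) + 2.20·e^(−0.0721·5/12) = 4.5457
Current forward F = (S − I)·e^(rT) = (98.91 − 4.5457)·e^(0.0721·8/12) = 94.3643 × 1.049241 = 99.0109
Value (long) = (F − K)·e^(−rT) = (99.0109 − 110.12) × 0.953070 = -10.5877
Value = -kr 10.59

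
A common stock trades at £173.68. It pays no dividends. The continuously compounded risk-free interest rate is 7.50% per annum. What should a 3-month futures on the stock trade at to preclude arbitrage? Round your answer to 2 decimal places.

£176.97

F = S·e^(rT) = 173.68 · e^(0.0750 × 3/12)
= 173.68 · e^0.018750 = 173.68 × 1.018927
F = £176.97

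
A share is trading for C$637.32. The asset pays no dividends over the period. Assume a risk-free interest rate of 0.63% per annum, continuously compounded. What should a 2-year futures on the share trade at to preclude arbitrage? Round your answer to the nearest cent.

C$645.40

F = S·e^(rT) = 637.32 · e^(0.0063 × 2)
= 637.32 · e^0.012600 = 637.32 × 1.012680
F = C$645.40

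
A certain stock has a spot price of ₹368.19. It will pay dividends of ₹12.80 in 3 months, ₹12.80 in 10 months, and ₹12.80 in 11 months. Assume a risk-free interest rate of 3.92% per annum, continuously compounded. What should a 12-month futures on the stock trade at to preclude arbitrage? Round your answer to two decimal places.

PV(dividends) I = 12.80·e^(−0.0392·3/12) + 12.80·e^(−0.0392·10/12) + 12.80·e^(−0.0392·11/12)
I = 12.6752 + 12.3886 + 12.3482 = 37.4120
F = (S − I)·e^(rT) = (368.19 − 37.4120) · e^(0.0392·12/12)
= 330.7780 · e^0.039200 = 330.7780 × 1.039978 = ₹344.00

₹344.00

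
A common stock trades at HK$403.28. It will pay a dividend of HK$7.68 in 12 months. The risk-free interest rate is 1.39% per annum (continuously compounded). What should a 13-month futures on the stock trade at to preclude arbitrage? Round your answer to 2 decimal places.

HK$401.71

PV(dividends) I = 7.68·e^(−0.0139·12/12)
I = 7.5740
F = (S − I)·e^(rT) = (403.28 − 7.5740) · e^(0.0139·13/12)
= 395.7060 · e^0.015058 = 395.7060 × 1.015172 = HK$401.71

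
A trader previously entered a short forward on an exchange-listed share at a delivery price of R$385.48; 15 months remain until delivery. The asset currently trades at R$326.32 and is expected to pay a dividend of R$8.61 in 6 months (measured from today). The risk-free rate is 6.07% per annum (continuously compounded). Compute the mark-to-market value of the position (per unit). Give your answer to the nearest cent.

PV(remaining dividends) I = 8.61·e^(−0.0607·6/12) = 8.3526
Current forward F = (S − I)·e^(rT) = (326.32 − 8.3526)·e^(0.0607·15/12) = 317.9674 × 1.078828 = 343.0321
Value (long) = (F − K)·e^(−rT) = (343.0321 − 385.48) × 0.926932 = -39.3463
Short position value = −(long value) = R$39.35

R$39.35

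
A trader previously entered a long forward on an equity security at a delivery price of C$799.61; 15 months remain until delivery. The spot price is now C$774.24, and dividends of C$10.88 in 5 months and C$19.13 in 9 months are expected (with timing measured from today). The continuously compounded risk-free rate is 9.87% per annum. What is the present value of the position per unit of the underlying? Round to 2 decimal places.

PV(remaining dividends) I = 10.88·e^(−0.0987·5/12) + 19.13·e^(−0.0987·9/12) = 28.2067
Current forward F = (S − I)·e^(rT) = (774.24 − 28.2067)·e^(0.0987·15/12) = 746.0333 × 1.131309 = 843.9942
Value (long) = (F − K)·e^(−rT) = (843.9942 − 799.61) × 0.883932 = 39.2326
Value = C$39.23

C$39.23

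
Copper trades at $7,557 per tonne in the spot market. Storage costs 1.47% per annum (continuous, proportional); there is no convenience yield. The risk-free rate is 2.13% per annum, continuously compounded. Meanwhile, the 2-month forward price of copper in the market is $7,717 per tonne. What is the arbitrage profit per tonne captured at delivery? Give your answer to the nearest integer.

$115 per tonne

Fair forward: F* = S·e^(carry·T), with carry = (r + u) = 0.0213 + 0.0147 = 0.0360
F* = 7557 · e^(0.0360 × 2/12) = 7557 · e^0.006000 = 7557 × 1.006018 = $7602.4780
Market $7717 > fair $7602.4780: forward overpriced → cash-and-carry (buy spot, short the forward).
At maturity, profit = |F_mkt − F*| = |7717 − 7602.4780| = $115 per tonne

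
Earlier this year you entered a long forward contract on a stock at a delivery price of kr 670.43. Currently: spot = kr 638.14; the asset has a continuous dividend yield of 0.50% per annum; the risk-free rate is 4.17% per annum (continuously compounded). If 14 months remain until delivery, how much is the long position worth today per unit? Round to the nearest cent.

-kr 4.17

Current fair forward for the remaining 14 months: F = S·e^((r − q)·T), (r − q) = 0.0417 − 0.0050 = 0.0367
F = 638.14 · e^(0.0367 × 14/12) = 638.14 × 1.043747 = 666.0567
Value of long forward = (F − K)·e^(−rT) = (666.0567 − 670.43) · e^(−0.0417·14/12)
= -4.3733 × 0.952514 = -4.17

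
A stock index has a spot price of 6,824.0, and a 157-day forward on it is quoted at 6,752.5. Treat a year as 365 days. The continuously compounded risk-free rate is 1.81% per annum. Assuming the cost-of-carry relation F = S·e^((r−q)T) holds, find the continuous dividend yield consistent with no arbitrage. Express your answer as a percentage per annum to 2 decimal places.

From F = S·e^((r−q)T): (r − q) = ln(F/S)/T
ln(6752.5/6824.0) = ln(0.989522) = -0.010533
(r − q) = -0.010533 / (157/365) = -0.024488
q = r − ln(F/S)/T = 0.0181 + 0.024488 = 0.042588
q = 4.26%

4.26%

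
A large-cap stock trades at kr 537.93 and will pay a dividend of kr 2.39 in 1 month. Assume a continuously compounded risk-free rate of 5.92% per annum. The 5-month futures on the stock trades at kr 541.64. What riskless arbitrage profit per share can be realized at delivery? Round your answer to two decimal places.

PV(dividends) I = 2.39·e^(−0.0592·1/12) = 2.3782
Fair futures F* = (S − I)·e^(rT) = (537.93 − 2.3782)·e^0.024667 = 535.5518 × 1.024974 = 548.9267
Market kr 541.64 < fair 548.9267: forward underpriced → reverse cash-and-carry (short the stock, invest proceeds at r, pay the dividends, go long the forward).
Profit at T = |F_mkt − F*| = |541.64 − 548.9267| = kr 7.29 per share

kr 7.29 per share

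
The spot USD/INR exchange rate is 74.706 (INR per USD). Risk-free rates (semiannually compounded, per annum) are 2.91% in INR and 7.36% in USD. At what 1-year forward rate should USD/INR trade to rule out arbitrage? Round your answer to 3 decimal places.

By covered interest parity, F = S · (1+r_INR/2)^(2T) / (1+r_USD/2)^(2T)
= 74.706 × 1.029312 / 1.074954 = 74.706 × 0.957541
F = 71.534 INR per USD

71.534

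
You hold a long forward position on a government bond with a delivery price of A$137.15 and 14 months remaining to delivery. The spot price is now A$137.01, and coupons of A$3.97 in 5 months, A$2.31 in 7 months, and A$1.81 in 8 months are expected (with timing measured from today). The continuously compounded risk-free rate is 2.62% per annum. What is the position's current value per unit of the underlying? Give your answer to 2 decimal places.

PV(remaining coupons) I = 3.97·e^(−0.0262·5/12) + 2.31·e^(−0.0262·7/12) + 1.81·e^(−0.0262·8/12) = 7.9805
Current forward F = (S − I)·e^(rT) = (137.01 − 7.9805)·e^(0.0262·14/12) = 129.0295 × 1.031039 = 133.0344
Value (long) = (F − K)·e^(−rT) = (133.0344 − 137.15) × 0.969896 = -3.9917
Value = -A$3.99

-A$3.99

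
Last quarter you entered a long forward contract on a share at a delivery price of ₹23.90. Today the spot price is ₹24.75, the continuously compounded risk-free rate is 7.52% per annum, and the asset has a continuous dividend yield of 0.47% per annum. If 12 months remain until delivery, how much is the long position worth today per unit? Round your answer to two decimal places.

₹2.47

Current fair forward for the remaining 12 months: F = S·e^((r − q)·T), (r − q) = 0.0752 − 0.0047 = 0.0705
F = 24.75 · e^(0.0705 × 12/12) = 24.75 × 1.073045 = 26.5579
Value of long forward = (F − K)·e^(−rT) = (26.5579 − 23.90) · e^(−0.0752·12/12)
= 2.6579 × 0.927558 = 2.47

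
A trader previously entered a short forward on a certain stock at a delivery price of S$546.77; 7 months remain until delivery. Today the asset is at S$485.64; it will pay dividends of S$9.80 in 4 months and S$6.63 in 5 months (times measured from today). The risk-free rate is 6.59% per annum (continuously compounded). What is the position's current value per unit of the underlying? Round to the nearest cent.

S$56.55

PV(remaining dividends) I = 9.80·e^(−0.0659·4/12) + 6.63·e^(−0.0659·5/12) = 16.0375
Current forward F = (S − I)·e^(rT) = (485.64 − 16.0375)·e^(0.0659·7/12) = 469.6025 × 1.039190 = 488.0062
Value (long) = (F − K)·e^(−rT) = (488.0062 − 546.77) × 0.962288 = -56.5477
Short position value = −(long value) = S$56.55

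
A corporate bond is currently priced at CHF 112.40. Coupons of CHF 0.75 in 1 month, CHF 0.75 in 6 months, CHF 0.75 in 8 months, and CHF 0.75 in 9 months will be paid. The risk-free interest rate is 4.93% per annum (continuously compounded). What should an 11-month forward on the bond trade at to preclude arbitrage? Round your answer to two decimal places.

PV(coupons) I = 0.75·e^(−0.0493·1/12) + 0.75·e^(−0.0493·6/12) + 0.75·e^(−0.0493·8/12) + 0.75·e^(−0.0493·9/12)
I = 0.7469 + 0.7317 + 0.7258 + 0.7228 = 2.9272
F = (S − I)·e^(rT) = (112.40 − 2.9272) · e^(0.0493·11/12)
= 109.4728 · e^0.045192 = 109.4728 × 1.046229 = CHF 114.53

CHF 114.53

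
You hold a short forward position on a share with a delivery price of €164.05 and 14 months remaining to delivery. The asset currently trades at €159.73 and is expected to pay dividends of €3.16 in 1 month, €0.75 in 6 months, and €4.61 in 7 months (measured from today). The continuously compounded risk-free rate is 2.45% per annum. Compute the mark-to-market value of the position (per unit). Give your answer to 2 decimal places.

€8.14

PV(remaining dividends) I = 3.16·e^(−0.0245·1/12) + 0.75·e^(−0.0245·6/12) + 4.61·e^(−0.0245·7/12) = 8.4390
Current forward F = (S − I)·e^(rT) = (159.73 − 8.4390)·e^(0.0245·14/12) = 151.2910 × 1.028996 = 155.6778
Value (long) = (F − K)·e^(−rT) = (155.6778 − 164.05) × 0.971821 = -8.1363
Short position value = −(long value) = €8.14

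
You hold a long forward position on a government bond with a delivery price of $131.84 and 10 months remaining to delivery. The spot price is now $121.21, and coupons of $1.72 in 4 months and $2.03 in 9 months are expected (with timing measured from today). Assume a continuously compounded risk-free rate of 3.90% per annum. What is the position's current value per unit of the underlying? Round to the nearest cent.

-$10.08

PV(remaining coupons) I = 1.72·e^(−0.0390·4/12) + 2.03·e^(−0.0390·9/12) = 3.6693
Current forward F = (S − I)·e^(rT) = (121.21 − 3.6693)·e^(0.0390·10/12) = 117.5407 × 1.033034 = 121.4235
Value (long) = (F − K)·e^(−rT) = (121.4235 − 131.84) × 0.968022 = -10.0834
Value = -$10.08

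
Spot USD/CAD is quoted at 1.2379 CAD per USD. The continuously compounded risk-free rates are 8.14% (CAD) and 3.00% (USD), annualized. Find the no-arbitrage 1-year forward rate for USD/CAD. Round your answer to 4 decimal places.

F = S·e^((r_CAD − r_USD)T) = 1.2379 · e^((0.0814 − 0.0300) × 1)
= 1.2379 · e^0.051400 = 1.2379 × 1.052744
F = 1.3032 CAD per USD

1.3032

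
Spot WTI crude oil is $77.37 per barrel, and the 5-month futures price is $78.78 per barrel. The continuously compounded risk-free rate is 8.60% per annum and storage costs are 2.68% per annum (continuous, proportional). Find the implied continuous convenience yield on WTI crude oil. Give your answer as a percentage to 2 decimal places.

6.95%

F = S·e^((r+u−y)T) ⇒ (r+u−y) = ln(F/S)/T
ln(78.78/77.37) = 0.018060; /T ⇒ 0.043344
y = r + u − ln(F/S)/T = 0.0860 + 0.0268 − 0.043344 = 0.069456
y = 6.95%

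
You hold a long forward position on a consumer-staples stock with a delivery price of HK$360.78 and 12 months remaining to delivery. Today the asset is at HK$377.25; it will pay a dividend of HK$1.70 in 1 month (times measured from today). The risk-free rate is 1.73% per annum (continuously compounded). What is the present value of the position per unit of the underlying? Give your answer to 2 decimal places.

PV(remaining dividends) I = 1.70·e^(−0.0173·1/12) = 1.6976
Current forward F = (S − I)·e^(rT) = (377.25 − 1.6976)·e^(0.0173·12/12) = 375.5524 × 1.017451 = 382.1062
Value (long) = (F − K)·e^(−rT) = (382.1062 − 360.78) × 0.982849 = 20.9604
Value = HK$20.96

HK$20.96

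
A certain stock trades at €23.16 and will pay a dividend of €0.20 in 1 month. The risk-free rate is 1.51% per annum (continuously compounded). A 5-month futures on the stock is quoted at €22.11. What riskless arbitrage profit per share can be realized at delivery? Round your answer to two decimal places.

PV(dividends) I = 0.20·e^(−0.0151·1/12) = 0.1997
Fair futures F* = (S − I)·e^(rT) = (23.16 − 0.1997)·e^0.006292 = 22.9603 × 1.006312 = 23.1052
Market €22.11 < fair 23.1052: forward underpriced → reverse cash-and-carry (short the stock, invest proceeds at r, pay the dividends, go long the forward).
Profit at T = |F_mkt − F*| = |22.11 − 23.1052| = €1.00 per share

€1.00 per share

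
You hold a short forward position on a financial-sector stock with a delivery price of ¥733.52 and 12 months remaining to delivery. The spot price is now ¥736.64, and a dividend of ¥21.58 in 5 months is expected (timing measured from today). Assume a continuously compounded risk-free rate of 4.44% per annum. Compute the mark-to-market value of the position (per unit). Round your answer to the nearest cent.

-¥13.79

PV(remaining dividends) I = 21.58·e^(−0.0444·5/12) = 21.1844
Current forward F = (S − I)·e^(rT) = (736.64 − 21.1844)·e^(0.0444·12/12) = 715.4556 × 1.045400 = 747.9373
Value (long) = (F − K)·e^(−rT) = (747.9373 − 733.52) × 0.956571 = 13.7912
Short position value = −(long value) = -¥13.79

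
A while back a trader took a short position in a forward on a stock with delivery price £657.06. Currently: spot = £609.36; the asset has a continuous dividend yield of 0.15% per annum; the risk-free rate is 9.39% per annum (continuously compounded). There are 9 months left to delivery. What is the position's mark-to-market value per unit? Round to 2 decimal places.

Current fair forward for the remaining 9 months: F = S·e^((r − q)·T), (r − q) = 0.0939 − 0.0015 = 0.0924
F = 609.36 · e^(0.0924 × 9/12) = 609.36 × 1.071758 = 653.0865
Value of long forward = (F − K)·e^(−rT) = (653.0865 − 657.06) · e^(−0.0939·9/12)
= -3.9735 × 0.931998 = -3.70
Short position value = −(long value) = £3.70

£3.70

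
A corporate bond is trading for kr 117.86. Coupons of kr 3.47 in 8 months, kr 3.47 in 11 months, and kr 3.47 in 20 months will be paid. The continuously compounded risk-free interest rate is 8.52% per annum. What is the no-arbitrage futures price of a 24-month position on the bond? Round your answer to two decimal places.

PV(coupons) I = 3.47·e^(−0.0852·8/12) + 3.47·e^(−0.0852·11/12) + 3.47·e^(−0.0852·20/12)
I = 3.2784 + 3.2093 + 3.0106 = 9.4983
F = (S − I)·e^(rT) = (117.86 − 9.4983) · e^(0.0852·24/12)
= 108.3617 · e^0.170400 = 108.3617 × 1.185779 = kr 128.49

kr 128.49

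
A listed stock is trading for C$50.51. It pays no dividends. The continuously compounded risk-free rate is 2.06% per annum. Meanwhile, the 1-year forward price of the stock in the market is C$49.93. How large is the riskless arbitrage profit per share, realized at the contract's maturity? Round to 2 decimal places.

C$1.63 per share

Fair forward: F* = S·e^(carry·T), with carry = r = 0.0206
F* = 50.51 · e^(0.0206 × 12/12) = 50.51 · e^0.020600 = 50.51 × 1.020814 = C$51.5613
Market C$49.93 < fair C$51.5613: forward underpriced → reverse cash-and-carry (short spot, go long the forward).
At maturity, profit = |F_mkt − F*| = |49.93 − 51.5613| = C$1.63 per share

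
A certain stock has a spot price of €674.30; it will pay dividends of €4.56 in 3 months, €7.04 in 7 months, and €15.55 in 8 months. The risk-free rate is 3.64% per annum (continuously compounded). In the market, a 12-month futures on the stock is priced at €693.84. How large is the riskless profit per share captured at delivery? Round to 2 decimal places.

€22.12 per share

PV(dividends) I = 4.56·e^(−0.0364·3/12) + 7.04·e^(−0.0364·7/12) + 15.55·e^(−0.0364·8/12) = 26.5880
Fair futures F* = (S − I)·e^(rT) = (674.30 − 26.5880)·e^0.036400 = 647.7120 × 1.037071 = 671.7233
Market €693.84 > fair 671.7233: forward overpriced → cash-and-carry (borrow at r, buy the stock and collect the dividends, short the forward).
Profit at T = |F_mkt − F*| = |693.84 − 671.7233| = €22.12 per share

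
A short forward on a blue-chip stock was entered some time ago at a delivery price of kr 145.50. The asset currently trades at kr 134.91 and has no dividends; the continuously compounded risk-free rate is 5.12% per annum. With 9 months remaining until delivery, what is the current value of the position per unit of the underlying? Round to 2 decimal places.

kr 5.11

Current fair forward for the remaining 9 months: F = S·e^(r·T), r = 0.0512
F = 134.91 · e^(0.0512 × 9/12) = 134.91 × 1.039147 = 140.1913
Value of long forward = (F − K)·e^(−rT) = (140.1913 − 145.50) · e^(−0.0512·9/12)
= -5.3087 × 0.962328 = -5.11
Short position value = −(long value) = kr 5.11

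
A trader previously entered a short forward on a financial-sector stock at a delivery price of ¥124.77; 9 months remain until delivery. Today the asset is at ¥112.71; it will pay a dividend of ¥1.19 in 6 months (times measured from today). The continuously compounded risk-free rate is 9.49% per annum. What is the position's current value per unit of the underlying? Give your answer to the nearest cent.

¥4.62

PV(remaining dividends) I = 1.19·e^(−0.0949·6/12) = 1.1349
Current forward F = (S − I)·e^(rT) = (112.71 − 1.1349)·e^(0.0949·9/12) = 111.5751 × 1.073769 = 119.8059
Value (long) = (F − K)·e^(−rT) = (119.8059 − 124.77) × 0.931299 = -4.6231
Short position value = −(long value) = ¥4.62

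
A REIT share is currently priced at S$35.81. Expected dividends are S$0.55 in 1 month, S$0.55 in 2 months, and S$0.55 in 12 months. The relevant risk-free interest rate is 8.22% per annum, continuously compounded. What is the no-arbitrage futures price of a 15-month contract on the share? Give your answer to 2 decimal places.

PV(dividends) I = 0.55·e^(−0.0822·1/12) + 0.55·e^(−0.0822·2/12) + 0.55·e^(−0.0822·12/12)
I = 0.5462 + 0.5425 + 0.5066 = 1.5953
F = (S − I)·e^(rT) = (35.81 − 1.5953) · e^(0.0822·15/12)
= 34.2147 · e^0.102750 = 34.2147 × 1.108214 = S$37.92

S$37.92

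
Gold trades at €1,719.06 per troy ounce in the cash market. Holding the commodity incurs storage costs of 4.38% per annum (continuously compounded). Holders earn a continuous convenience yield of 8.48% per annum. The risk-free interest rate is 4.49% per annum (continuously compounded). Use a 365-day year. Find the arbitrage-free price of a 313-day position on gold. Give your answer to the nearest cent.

€1,724.82 per troy ounce

Net carry = r + u − y = 0.0449 + 0.0438 − 0.0848 = 0.0039
F = S·e^((r+u−y)T) = 1719.06 · e^(0.0039 × 313/365) = 1719.06 · e^0.00334438
= 1719.06 × 1.00334998 = €1,724.82 per troy ounce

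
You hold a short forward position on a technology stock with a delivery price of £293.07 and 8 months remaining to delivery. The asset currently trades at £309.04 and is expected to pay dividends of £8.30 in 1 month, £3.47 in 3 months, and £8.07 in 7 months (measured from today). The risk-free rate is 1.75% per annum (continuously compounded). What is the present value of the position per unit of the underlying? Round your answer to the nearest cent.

PV(remaining dividends) I = 8.30·e^(−0.0175·1/12) + 3.47·e^(−0.0175·3/12) + 8.07·e^(−0.0175·7/12) = 19.7308
Current forward F = (S − I)·e^(rT) = (309.04 − 19.7308)·e^(0.0175·8/12) = 289.3092 × 1.011735 = 292.7042
Value (long) = (F − K)·e^(−rT) = (292.7042 − 293.07) × 0.988401 = -0.3616
Short position value = −(long value) = £0.36

£0.36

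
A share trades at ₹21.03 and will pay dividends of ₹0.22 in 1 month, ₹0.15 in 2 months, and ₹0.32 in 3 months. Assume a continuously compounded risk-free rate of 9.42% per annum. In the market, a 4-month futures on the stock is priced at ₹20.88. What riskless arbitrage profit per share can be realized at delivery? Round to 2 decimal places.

₹0.12 per share

PV(dividends) I = 0.22·e^(−0.0942·1/12) + 0.15·e^(−0.0942·2/12) + 0.32·e^(−0.0942·3/12) = 0.6785
Fair futures F* = (S − I)·e^(rT) = (21.03 − 0.6785)·e^0.031400 = 20.3515 × 1.031898 = 21.0007
Market ₹20.88 < fair 21.0007: forward underpriced → reverse cash-and-carry (short the stock, invest proceeds at r, pay the dividends, go long the forward).
Profit at T = |F_mkt − F*| = |20.88 − 21.0007| = ₹0.12 per share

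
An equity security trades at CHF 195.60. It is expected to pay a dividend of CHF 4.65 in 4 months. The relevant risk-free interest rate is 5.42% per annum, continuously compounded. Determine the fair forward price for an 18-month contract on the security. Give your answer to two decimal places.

CHF 207.21

PV(dividends) I = 4.65·e^(−0.0542·4/12)
I = 4.5667
F = (S − I)·e^(rT) = (195.60 − 4.5667) · e^(0.0542·18/12)
= 191.0333 · e^0.081300 = 191.0333 × 1.084696 = CHF 207.21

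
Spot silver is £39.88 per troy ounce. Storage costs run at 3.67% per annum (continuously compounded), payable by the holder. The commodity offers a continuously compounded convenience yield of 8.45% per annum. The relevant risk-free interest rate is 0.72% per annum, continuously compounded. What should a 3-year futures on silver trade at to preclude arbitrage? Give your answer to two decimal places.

£35.31 per troy ounce

Net carry = r + u − y = 0.0072 + 0.0367 − 0.0845 = -0.0406
F = S·e^((r+u−y)T) = 39.88 · e^(-0.0406 × 3) = 39.88 · e^-0.121800
= 39.88 × 0.885325 = £35.31 per troy ounce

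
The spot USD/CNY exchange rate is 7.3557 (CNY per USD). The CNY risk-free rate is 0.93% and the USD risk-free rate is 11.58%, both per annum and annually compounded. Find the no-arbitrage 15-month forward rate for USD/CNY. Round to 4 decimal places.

By covered interest parity, F = S · (1+r_CNY)^T / (1+r_USD)^T
= 7.3557 × 1.011638 / 1.146787 = 7.3557 × 0.882150
F = 6.4888 CNY per USD

6.4888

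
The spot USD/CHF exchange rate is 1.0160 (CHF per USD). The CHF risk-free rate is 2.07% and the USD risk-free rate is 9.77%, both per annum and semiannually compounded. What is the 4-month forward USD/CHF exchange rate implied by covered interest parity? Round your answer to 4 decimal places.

0.9910

By covered interest parity, F = S · (1+r_CHF/2)^(2T) / (1+r_USD/2)^(2T)
= 1.0160 × 1.006888 / 1.032307 = 1.0160 × 0.975377
F = 0.9910 CHF per USD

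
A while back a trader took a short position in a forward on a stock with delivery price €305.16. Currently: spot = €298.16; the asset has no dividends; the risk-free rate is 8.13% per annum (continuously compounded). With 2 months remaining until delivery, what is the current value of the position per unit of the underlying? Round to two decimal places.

Current fair forward for the remaining 2 months: F = S·e^(r·T), r = 0.0813
F = 298.16 · e^(0.0813 × 2/12) = 298.16 × 1.013642 = 302.2275
Value of long forward = (F − K)·e^(−rT) = (302.2275 − 305.16) · e^(−0.0813·2/12)
= -2.9325 × 0.986541 = -2.89
Short position value = −(long value) = €2.89

€2.89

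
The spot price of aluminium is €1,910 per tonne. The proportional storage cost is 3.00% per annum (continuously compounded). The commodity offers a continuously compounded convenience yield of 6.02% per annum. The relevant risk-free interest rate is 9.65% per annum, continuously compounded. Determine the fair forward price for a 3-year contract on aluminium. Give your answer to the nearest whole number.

€2,330 per tonne

Net carry = r + u − y = 0.0965 + 0.0300 − 0.0602 = 0.0663
F = S·e^((r+u−y)T) = 1910 · e^(0.0663 × 3) = 1910 · e^0.198900
= 1910 × 1.220060 = €2,330 per tonne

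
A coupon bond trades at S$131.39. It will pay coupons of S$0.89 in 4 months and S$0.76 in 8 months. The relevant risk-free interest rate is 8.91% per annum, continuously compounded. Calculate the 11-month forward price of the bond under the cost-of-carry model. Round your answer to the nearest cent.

S$140.86

PV(coupons) I = 0.89·e^(−0.0891·4/12) + 0.76·e^(−0.0891·8/12)
I = 0.8640 + 0.7162 = 1.5802
F = (S − I)·e^(rT) = (131.39 − 1.5802) · e^(0.0891·11/12)
= 129.8098 · e^0.081675 = 129.8098 × 1.085103 = S$140.86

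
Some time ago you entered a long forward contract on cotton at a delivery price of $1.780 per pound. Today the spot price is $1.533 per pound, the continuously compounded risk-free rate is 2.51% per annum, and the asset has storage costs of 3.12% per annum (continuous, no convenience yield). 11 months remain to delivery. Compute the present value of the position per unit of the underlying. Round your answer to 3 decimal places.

-$0.162 per pound

Current fair forward for the remaining 11 months: F = S·e^((r + u)·T), (r + u) = 0.0251 + 0.0312 = 0.0563
F = 1.533 · e^(0.0563 × 11/12) = 1.533 × 1.052963 = 1.6142
Value of long forward = (F − K)·e^(−rT) = (1.6142 − 1.780) · e^(−0.0251·11/12)
= -0.1658 × 0.977254 = -0.162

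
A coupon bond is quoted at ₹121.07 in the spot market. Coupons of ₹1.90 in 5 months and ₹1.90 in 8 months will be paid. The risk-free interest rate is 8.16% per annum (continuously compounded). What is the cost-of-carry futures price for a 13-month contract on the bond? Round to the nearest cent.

₹128.29

PV(coupons) I = 1.90·e^(−0.0816·5/12) + 1.90·e^(−0.0816·8/12)
I = 1.8365 + 1.7994 = 3.6359
F = (S − I)·e^(rT) = (121.07 − 3.6359) · e^(0.0816·13/12)
= 117.4341 · e^0.088400 = 117.4341 × 1.092425 = ₹128.29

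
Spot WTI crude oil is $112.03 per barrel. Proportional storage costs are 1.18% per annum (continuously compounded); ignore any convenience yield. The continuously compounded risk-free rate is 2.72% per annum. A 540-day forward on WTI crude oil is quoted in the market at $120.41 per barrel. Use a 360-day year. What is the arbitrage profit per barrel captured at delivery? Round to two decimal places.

$1.63 per barrel

Fair forward: F* = S·e^(carry·T), with carry = (r + u) = 0.0272 + 0.0118 = 0.0390
F* = 112.03 · e^(0.0390 × 540/360) = 112.03 · e^0.058500 = 112.03 × 1.060245 = $118.7792
Market $120.41 > fair $118.7792: forward overpriced → cash-and-carry (buy spot, short the forward).
At maturity, profit = |F_mkt − F*| = |120.41 − 118.7792| = $1.63 per barrel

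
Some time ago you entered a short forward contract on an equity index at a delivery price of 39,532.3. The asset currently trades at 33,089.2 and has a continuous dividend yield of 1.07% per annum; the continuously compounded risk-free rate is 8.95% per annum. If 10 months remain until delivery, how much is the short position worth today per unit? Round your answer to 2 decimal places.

Current fair forward for the remaining 10 months: F = S·e^((r − q)·T), (r − q) = 0.0895 − 0.0107 = 0.0788
F = 33089.2 · e^(0.0788 × 10/12) = 33089.2 × 1.06787070 = 35334.9872
Value of long forward = (F − K)·e^(−rT) = (35334.9872 − 39532.3) · e^(−0.0895·10/12)
= -4197.3128 × 0.92813013 = -3895.65
Short position value = −(long value) = 3895.65

3895.65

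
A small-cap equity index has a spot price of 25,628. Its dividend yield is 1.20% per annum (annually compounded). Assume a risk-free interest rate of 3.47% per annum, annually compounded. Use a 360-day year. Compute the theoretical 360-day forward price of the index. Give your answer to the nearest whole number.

F = S · (1+r)^T / (1+q)^T
= 25628 × 1.034700 / 1.012000 = 25628 × 1.022431
F = 26,203

26,203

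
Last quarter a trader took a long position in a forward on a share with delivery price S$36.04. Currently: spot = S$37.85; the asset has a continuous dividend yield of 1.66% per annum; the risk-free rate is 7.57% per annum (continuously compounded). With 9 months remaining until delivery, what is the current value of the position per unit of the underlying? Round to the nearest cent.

Current fair forward for the remaining 9 months: F = S·e^((r − q)·T), (r − q) = 0.0757 − 0.0166 = 0.0591
F = 37.85 · e^(0.0591 × 9/12) = 37.85 × 1.045322 = 39.5654
Value of long forward = (F − K)·e^(−rT) = (39.5654 − 36.04) · e^(−0.0757·9/12)
= 3.5254 × 0.944807 = 3.33

S$3.33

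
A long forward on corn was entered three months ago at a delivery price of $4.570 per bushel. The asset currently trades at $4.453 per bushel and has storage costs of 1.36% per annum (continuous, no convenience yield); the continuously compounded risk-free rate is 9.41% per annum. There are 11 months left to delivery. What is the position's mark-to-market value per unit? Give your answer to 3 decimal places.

Current fair forward for the remaining 11 months: F = S·e^((r + u)·T), (r + u) = 0.0941 + 0.0136 = 0.1077
F = 4.453 · e^(0.1077 × 11/12) = 4.453 × 1.103763 = 4.9151
Value of long forward = (F − K)·e^(−rT) = (4.9151 − 4.570) · e^(−0.0941·11/12)
= 0.3451 × 0.917357 = 0.317

$0.317 per bushel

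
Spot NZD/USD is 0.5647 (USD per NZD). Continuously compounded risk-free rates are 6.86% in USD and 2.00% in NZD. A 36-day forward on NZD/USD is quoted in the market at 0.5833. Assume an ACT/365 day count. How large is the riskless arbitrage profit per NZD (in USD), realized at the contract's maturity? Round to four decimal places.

0.0159 per NZD (in USD)

Fair forward: F* = S·e^(carry·T), with carry = (r_USD − r_NZD) = 0.0686 − 0.0200 = 0.0486
F* = 0.5647 · e^(0.0486 × 36/365) = 0.5647 · e^0.004793 = 0.5647 × 1.004805 = 0.5674
Market 0.5833 > fair 0.5674: forward overpriced → cash-and-carry (buy spot, short the forward).
At maturity, profit = |F_mkt − F*| = |0.5833 − 0.5674| = 0.0159 per NZD (in USD)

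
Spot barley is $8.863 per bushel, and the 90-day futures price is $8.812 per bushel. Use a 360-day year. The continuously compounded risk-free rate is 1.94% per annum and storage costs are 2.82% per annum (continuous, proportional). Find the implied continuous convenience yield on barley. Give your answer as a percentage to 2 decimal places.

F = S·e^((r+u−y)T) ⇒ (r+u−y) = ln(F/S)/T
ln(8.812/8.863) = -0.005771; /T ⇒ -0.023084
y = r + u − ln(F/S)/T = 0.0194 + 0.0282 + 0.023084 = 0.070684
y = 7.07%

7.07%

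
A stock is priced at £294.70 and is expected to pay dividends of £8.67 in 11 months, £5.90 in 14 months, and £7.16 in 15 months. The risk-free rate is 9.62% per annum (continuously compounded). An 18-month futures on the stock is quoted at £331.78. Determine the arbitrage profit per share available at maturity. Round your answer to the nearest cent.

PV(dividends) I = 8.67·e^(−0.0962·11/12) + 5.90·e^(−0.0962·14/12) + 7.16·e^(−0.0962·15/12) = 19.5606
Fair futures F* = (S − I)·e^(rT) = (294.70 − 19.5606)·e^0.144300 = 275.1394 × 1.155231 = 317.8496
Market £331.78 > fair 317.8496: forward overpriced → cash-and-carry (borrow at r, buy the stock and collect the dividends, short the forward).
Profit at T = |F_mkt − F*| = |331.78 − 317.8496| = £13.93 per share

£13.93 per share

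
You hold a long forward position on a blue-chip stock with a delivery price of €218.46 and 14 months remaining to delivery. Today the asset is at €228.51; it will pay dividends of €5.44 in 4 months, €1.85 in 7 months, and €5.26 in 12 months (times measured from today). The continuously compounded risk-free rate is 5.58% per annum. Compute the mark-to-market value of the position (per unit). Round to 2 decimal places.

PV(remaining dividends) I = 5.44·e^(−0.0558·4/12) + 1.85·e^(−0.0558·7/12) + 5.26·e^(−0.0558·12/12) = 12.1050
Current forward F = (S − I)·e^(rT) = (228.51 − 12.1050)·e^(0.0558·14/12) = 216.4050 × 1.067266 = 230.9617
Value (long) = (F − K)·e^(−rT) = (230.9617 − 218.46) × 0.936974 = 11.7138
Value = €11.71

€11.71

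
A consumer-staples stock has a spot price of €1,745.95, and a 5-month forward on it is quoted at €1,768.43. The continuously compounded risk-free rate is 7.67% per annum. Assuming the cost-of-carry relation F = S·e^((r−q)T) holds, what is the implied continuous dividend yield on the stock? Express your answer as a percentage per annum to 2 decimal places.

From F = S·e^((r−q)T): (r − q) = ln(F/S)/T
ln(1768.43/1745.95) = ln(1.012876) = 0.012794
(r − q) = 0.012794 / (5/12) = 0.030706
q = r − ln(F/S)/T = 0.0767 − 0.030706 = 0.045994
q = 4.60%

4.60%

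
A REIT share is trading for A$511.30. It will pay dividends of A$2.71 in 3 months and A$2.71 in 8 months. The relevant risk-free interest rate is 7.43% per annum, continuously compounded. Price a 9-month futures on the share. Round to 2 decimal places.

PV(dividends) I = 2.71·e^(−0.0743·3/12) + 2.71·e^(−0.0743·8/12)
I = 2.6601 + 2.5790 = 5.2391
F = (S − I)·e^(rT) = (511.30 − 5.2391) · e^(0.0743·9/12)
= 506.0609 · e^0.055725 = 506.0609 × 1.057307 = A$535.06

A$535.06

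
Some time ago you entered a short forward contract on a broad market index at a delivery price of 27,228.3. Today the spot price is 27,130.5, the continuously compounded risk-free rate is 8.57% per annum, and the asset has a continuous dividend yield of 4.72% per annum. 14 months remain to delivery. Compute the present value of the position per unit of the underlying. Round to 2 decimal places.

Current fair forward for the remaining 14 months: F = S·e^((r − q)·T), (r − q) = 0.0857 − 0.0472 = 0.0385
F = 27130.5 · e^(0.0385 × 14/12) = 27130.5 × 1.04594069 = 28376.8939
Value of long forward = (F − K)·e^(−rT) = (28376.8939 − 27228.3) · e^(−0.0857·14/12)
= 1148.5939 × 0.90485250 = 1039.31
Short position value = −(long value) = -1039.31

-1039.31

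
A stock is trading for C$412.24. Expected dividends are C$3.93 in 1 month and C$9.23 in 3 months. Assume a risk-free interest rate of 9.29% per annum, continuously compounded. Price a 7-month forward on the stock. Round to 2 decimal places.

C$421.56

PV(dividends) I = 3.93·e^(−0.0929·1/12) + 9.23·e^(−0.0929·3/12)
I = 3.8997 + 9.0181 = 12.9178
F = (S − I)·e^(rT) = (412.24 − 12.9178) · e^(0.0929·7/12)
= 399.3222 · e^0.054192 = 399.3222 × 1.055687 = C$421.56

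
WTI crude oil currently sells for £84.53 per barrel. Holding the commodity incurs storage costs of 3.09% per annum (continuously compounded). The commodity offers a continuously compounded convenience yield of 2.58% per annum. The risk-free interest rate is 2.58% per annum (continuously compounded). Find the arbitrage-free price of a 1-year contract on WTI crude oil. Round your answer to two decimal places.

Net carry = r + u − y = 0.0258 + 0.0309 − 0.0258 = 0.0309
F = S·e^((r+u−y)T) = 84.53 · e^(0.0309 × 1) = 84.53 · e^0.030900
= 84.53 × 1.031382 = £87.18 per barrel

£87.18 per barrel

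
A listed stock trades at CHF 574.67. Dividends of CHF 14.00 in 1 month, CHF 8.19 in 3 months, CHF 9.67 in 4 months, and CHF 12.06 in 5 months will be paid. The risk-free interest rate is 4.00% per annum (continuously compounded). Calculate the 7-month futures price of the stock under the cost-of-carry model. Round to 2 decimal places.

PV(dividends) I = 14.00·e^(−0.0400·1/12) + 8.19·e^(−0.0400·3/12) + 9.67·e^(−0.0400·4/12) + 12.06·e^(−0.0400·5/12)
I = 13.9534 + 8.1085 + 9.5419 + 11.8607 = 43.4645
F = (S − I)·e^(rT) = (574.67 − 43.4645) · e^(0.0400·7/12)
= 531.2055 · e^0.023333 = 531.2055 × 1.023607 = CHF 543.75

CHF 543.75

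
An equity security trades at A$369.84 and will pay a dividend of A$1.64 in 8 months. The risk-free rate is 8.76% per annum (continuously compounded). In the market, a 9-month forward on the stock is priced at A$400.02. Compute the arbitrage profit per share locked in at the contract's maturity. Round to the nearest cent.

PV(dividends) I = 1.64·e^(−0.0876·8/12) = 1.5470
Fair forward F* = (S − I)·e^(rT) = (369.84 − 1.5470)·e^0.065700 = 368.2930 × 1.067906 = 393.3023
Market A$400.02 > fair 393.3023: forward overpriced → cash-and-carry (borrow at r, buy the stock and collect the dividends, short the forward).
Profit at T = |F_mkt − F*| = |400.02 − 393.3023| = A$6.72 per share

A$6.72 per share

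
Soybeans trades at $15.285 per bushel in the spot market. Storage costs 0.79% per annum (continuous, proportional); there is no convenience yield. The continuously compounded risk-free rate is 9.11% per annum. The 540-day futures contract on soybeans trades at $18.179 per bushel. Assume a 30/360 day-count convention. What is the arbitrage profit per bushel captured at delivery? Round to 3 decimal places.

Fair futures: F* = S·e^(carry·T), with carry = (r + u) = 0.0911 + 0.0079 = 0.0990
F* = 15.285 · e^(0.0990 × 540/360) = 15.285 · e^0.148500 = 15.285 × 1.160093 = $17.7320
Market $18.179 > fair $17.7320: forward overpriced → cash-and-carry (buy spot, short the forward).
At maturity, profit = |F_mkt − F*| = |18.179 − 17.7320| = $0.447 per bushel

$0.447 per bushel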